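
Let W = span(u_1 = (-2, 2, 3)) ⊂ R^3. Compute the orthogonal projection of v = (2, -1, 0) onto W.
proj_W(v) = (12/17, -12/17, -18/17)

Set up U = [u_1 | ... | u_1] ∈ R^(3×1). The projector onto W = col(U) is P = U (U^T U)^(-1) U^T.
Compute U^T U =
  [17],
and U^T v = (-6).
Solve U^T U · c = U^T v for the coefficients: c = (-6/17). The projection is proj_W(v) = U c.
Check: (v - proj_W(v)) · u_1 = 0  (should be 0).
Result: proj_W(v) = (12/17, -12/17, -18/17).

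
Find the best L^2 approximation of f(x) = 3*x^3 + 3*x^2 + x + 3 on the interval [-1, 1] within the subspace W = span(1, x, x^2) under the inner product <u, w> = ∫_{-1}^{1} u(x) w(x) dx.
g(x) = 3*x^2 + 14*x/5 + 3

The best approximation g ∈ W is the orthogonal projection of f onto W. Writing g = a_0 + a_1 x + a_2 x^2, the coefficients solve the normal equations G · a = b where
  G_{ij} = <φ_i, φ_j> and b_i = <f, φ_i>, with φ_0 = 1, φ_1 = x, φ_2 = x^2.
G =
  [2, 0, 2/3]
  [0, 2/3, 0]
  [2/3, 0, 2/5],
b = (8, 28/15, 16/5).
Solving gives a_0 = 3, a_1 = 14/5, a_2 = 3, so
  g(x) = 3*x^2 + 14*x/5 + 3.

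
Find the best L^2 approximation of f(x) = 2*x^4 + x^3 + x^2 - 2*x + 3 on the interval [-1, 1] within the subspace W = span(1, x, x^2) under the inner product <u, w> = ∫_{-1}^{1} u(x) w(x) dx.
g(x) = 19*x^2/7 - 7*x/5 + 99/35

The best approximation g ∈ W is the orthogonal projection of f onto W. Writing g = a_0 + a_1 x + a_2 x^2, the coefficients solve the normal equations G · a = b where
  G_{ij} = <φ_i, φ_j> and b_i = <f, φ_i>, with φ_0 = 1, φ_1 = x, φ_2 = x^2.
G =
  [2, 0, 2/3]
  [0, 2/3, 0]
  [2/3, 0, 2/5],
b = (112/15, -14/15, 104/35).
Solving gives a_0 = 99/35, a_1 = -7/5, a_2 = 19/7, so
  g(x) = 19*x^2/7 - 7*x/5 + 99/35.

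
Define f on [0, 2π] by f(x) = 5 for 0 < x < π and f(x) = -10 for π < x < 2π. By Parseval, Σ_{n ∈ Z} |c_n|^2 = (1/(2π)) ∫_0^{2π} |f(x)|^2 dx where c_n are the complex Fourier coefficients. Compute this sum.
Σ |c_n|^2 = 125/2

Parseval equates the L^2 energy of f (normalised by 1/(2π)) with the ℓ^2 sum of its Fourier coefficients: (1/(2π)) ∫_0^{2π} |f|^2 = Σ |c_n|^2.
Compute the left side: (1/(2π)) [∫_0^π 5^2 dx + ∫_π^{2π} (-10)^2 dx] = (1/(2π)) · (25π + 100π) = (25 + 100)/2 = 125/2.
So Σ_{n ∈ Z} |c_n|^2 = 125/2.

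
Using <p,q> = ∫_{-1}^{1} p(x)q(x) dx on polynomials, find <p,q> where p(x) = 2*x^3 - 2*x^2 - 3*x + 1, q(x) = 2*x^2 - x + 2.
<p,q> = 34/15

Expand the product: p(x)·q(x) = 4*x^5 - 6*x^4 + x^2 - 7*x + 2.
∫_{-1}^{1} of each monomial x^k gives [2/(k+1) if k even, 0 if k odd]. Integrating term-by-term (or equivalently evaluating the antiderivative F(x) = 2*x^6/3 - 6*x^5/5 + x^3/3 - 7*x^2/2 + 2*x at the endpoints):
  F(1) − F(−1) = -17/10 − (-119/30) = 34/15.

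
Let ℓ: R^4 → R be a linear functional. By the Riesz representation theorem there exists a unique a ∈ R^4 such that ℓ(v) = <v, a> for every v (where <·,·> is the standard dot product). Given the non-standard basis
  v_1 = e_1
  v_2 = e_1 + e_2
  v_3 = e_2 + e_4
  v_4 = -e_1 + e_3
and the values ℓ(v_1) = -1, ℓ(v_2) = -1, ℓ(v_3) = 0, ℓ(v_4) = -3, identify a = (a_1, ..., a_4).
a = (-1, 0, -4, 0)

Write a = (a_1, ..., a_4) in the standard basis. For each basis vector v_i, ℓ(v_i) = <v_i, a> is a linear equation in the a_j's. Collect the n equations into a matrix system V a = ℓ, where row i of V is v_i (expressed in the standard basis). Since V is invertible (lower-triangular with 1s on the diagonal, up to permutation), solve by back-substitution:
  V =
[[1, 0, 0, 0],
 [1, 1, 0, 0],
 [0, 1, 0, 1],
 [-1, 0, 1, 0]]
  V a = (-1, -1, 0, -3)
Solving gives a = (-1, 0, -4, 0).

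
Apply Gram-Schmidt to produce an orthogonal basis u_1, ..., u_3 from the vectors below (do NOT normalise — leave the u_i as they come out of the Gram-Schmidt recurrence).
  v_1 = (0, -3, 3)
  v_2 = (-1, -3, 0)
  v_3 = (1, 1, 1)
Orthogonal basis:
  u_1 = (0, -3, 3)
  u_2 = (-1, -3/2, -3/2)
  u_3 = (3/11, -1/11, -1/11)

Apply the Gram-Schmidt recurrence
  u_1 = v_1
  u_i = v_i − Σ_{j<i} ((v_i · u_j) / (u_j · u_j)) · u_j.

Step by step this gives:
  u_1 = (0, -3, 3)
  u_2 = (-1, -3/2, -3/2)
  u_3 = (3/11, -1/11, -1/11)

Orthogonality check:
  u_2 · u_1 = 0 (should be 0)
  u_3 · u_1 = 0 (should be 0)
  u_3 · u_2 = 0 (should be 0)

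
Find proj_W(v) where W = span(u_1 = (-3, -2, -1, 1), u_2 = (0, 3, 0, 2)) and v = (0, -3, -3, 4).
proj_W(v) = (-495/179, -219/179, -165/179, 239/179)

Set up U = [u_1 | ... | u_2] ∈ R^(4×2). The projector onto W = col(U) is P = U (U^T U)^(-1) U^T.
Compute U^T U =
  [15, -4]
  [-4, 13],
and U^T v = (13, -1).
Solve U^T U · c = U^T v for the coefficients: c = (165/179, 37/179). The projection is proj_W(v) = U c.
Check: (v - proj_W(v)) · u_1 = 0  (should be 0).
Check: (v - proj_W(v)) · u_2 = 0  (should be 0).
Result: proj_W(v) = (-495/179, -219/179, -165/179, 239/179).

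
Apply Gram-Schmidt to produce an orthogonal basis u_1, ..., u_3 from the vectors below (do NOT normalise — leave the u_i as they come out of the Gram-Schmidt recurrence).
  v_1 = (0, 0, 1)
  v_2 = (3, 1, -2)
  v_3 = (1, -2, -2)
Orthogonal basis:
  u_1 = (0, 0, 1)
  u_2 = (3, 1, 0)
  u_3 = (7/10, -21/10, 0)

Apply the Gram-Schmidt recurrence
  u_1 = v_1
  u_i = v_i − Σ_{j<i} ((v_i · u_j) / (u_j · u_j)) · u_j.

Step by step this gives:
  u_1 = (0, 0, 1)
  u_2 = (3, 1, 0)
  u_3 = (7/10, -21/10, 0)

Orthogonality check:
  u_2 · u_1 = 0 (should be 0)
  u_3 · u_1 = 0 (should be 0)
  u_3 · u_2 = 0 (should be 0)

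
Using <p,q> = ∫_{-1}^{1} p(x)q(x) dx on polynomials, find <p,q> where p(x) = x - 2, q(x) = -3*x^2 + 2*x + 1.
<p,q> = 4/3

Expand the product: p(x)·q(x) = -3*x^3 + 8*x^2 - 3*x - 2.
∫_{-1}^{1} of each monomial x^k gives [2/(k+1) if k even, 0 if k odd]. Integrating term-by-term (or equivalently evaluating the antiderivative F(x) = -3*x^4/4 + 8*x^3/3 - 3*x^2/2 - 2*x at the endpoints):
  F(1) − F(−1) = -19/12 − (-35/12) = 4/3.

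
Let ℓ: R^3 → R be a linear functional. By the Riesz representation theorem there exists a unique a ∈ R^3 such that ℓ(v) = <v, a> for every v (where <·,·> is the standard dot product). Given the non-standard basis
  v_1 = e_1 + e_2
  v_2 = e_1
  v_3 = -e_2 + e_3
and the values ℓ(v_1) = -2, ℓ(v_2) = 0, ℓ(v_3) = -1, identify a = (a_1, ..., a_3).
a = (0, -2, -3)

Write a = (a_1, ..., a_3) in the standard basis. For each basis vector v_i, ℓ(v_i) = <v_i, a> is a linear equation in the a_j's. Collect the n equations into a matrix system V a = ℓ, where row i of V is v_i (expressed in the standard basis). Since V is invertible (lower-triangular with 1s on the diagonal, up to permutation), solve by back-substitution:
  V =
[[1, 1, 0],
 [1, 0, 0],
 [0, -1, 1]]
  V a = (-2, 0, -1)
Solving gives a = (0, -2, -3).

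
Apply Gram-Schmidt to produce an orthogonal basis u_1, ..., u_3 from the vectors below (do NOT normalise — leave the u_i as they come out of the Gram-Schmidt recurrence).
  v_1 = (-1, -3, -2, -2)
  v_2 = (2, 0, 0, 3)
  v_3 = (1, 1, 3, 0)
Orthogonal basis:
  u_1 = (-1, -3, -2, -2)
  u_2 = (14/9, -4/3, -8/9, 19/9)
  u_3 = (72/85, -86/85, 141/85, -48/85)

Apply the Gram-Schmidt recurrence
  u_1 = v_1
  u_i = v_i − Σ_{j<i} ((v_i · u_j) / (u_j · u_j)) · u_j.

Step by step this gives:
  u_1 = (-1, -3, -2, -2)
  u_2 = (14/9, -4/3, -8/9, 19/9)
  u_3 = (72/85, -86/85, 141/85, -48/85)

Orthogonality check:
  u_2 · u_1 = 0 (should be 0)
  u_3 · u_1 = 0 (should be 0)
  u_3 · u_2 = 0 (should be 0)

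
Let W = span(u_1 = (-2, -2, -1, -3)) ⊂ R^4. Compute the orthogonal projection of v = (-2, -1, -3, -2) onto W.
proj_W(v) = (-5/3, -5/3, -5/6, -5/2)

Set up U = [u_1 | ... | u_1] ∈ R^(4×1). The projector onto W = col(U) is P = U (U^T U)^(-1) U^T.
Compute U^T U =
  [18],
and U^T v = (15).
Solve U^T U · c = U^T v for the coefficients: c = (5/6). The projection is proj_W(v) = U c.
Check: (v - proj_W(v)) · u_1 = 0  (should be 0).
Result: proj_W(v) = (-5/3, -5/3, -5/6, -5/2).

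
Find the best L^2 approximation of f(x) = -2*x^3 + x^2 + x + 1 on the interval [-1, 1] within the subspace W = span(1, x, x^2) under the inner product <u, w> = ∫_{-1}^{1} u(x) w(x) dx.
g(x) = x^2 - x/5 + 1

The best approximation g ∈ W is the orthogonal projection of f onto W. Writing g = a_0 + a_1 x + a_2 x^2, the coefficients solve the normal equations G · a = b where
  G_{ij} = <φ_i, φ_j> and b_i = <f, φ_i>, with φ_0 = 1, φ_1 = x, φ_2 = x^2.
G =
  [2, 0, 2/3]
  [0, 2/3, 0]
  [2/3, 0, 2/5],
b = (8/3, -2/15, 16/15).
Solving gives a_0 = 1, a_1 = -1/5, a_2 = 1, so
  g(x) = x^2 - x/5 + 1.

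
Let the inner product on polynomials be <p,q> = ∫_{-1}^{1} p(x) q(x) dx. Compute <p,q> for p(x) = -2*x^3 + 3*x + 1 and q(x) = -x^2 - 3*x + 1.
<p,q> = -34/15

Expand the product: p(x)·q(x) = 2*x^5 + 6*x^4 - 5*x^3 - 10*x^2 + 1.
∫_{-1}^{1} of each monomial x^k gives [2/(k+1) if k even, 0 if k odd]. Integrating term-by-term (or equivalently evaluating the antiderivative F(x) = x^6/3 + 6*x^5/5 - 5*x^4/4 - 10*x^3/3 + x at the endpoints):
  F(1) − F(−1) = -41/20 − (13/60) = -34/15.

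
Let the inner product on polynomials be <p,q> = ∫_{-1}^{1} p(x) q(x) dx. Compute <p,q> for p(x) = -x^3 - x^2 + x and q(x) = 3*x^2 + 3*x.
<p,q> = -2/5

Expand the product: p(x)·q(x) = -3*x^5 - 6*x^4 + 3*x^2.
∫_{-1}^{1} of each monomial x^k gives [2/(k+1) if k even, 0 if k odd]. Integrating term-by-term (or equivalently evaluating the antiderivative F(x) = -x^6/2 - 6*x^5/5 + x^3 at the endpoints):
  F(1) − F(−1) = -7/10 − (-3/10) = -2/5.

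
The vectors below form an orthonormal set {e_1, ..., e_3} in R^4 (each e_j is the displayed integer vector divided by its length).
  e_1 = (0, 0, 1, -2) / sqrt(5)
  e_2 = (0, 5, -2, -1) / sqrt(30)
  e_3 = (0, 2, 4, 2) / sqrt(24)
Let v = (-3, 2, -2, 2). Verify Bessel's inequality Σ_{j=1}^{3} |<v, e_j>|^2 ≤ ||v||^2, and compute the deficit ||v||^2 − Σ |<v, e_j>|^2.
Σ |<v, e_j>|^2 = 12; ||v||^2 = 21; deficit = 9

Write each e_j = u_j / sqrt(<u_j, u_j>) where u_j is the displayed integer vector. Then <v, e_j> = <v, u_j> / sqrt(<u_j, u_j>), so |<v, e_j>|^2 = <v, u_j>^2 / <u_j, u_j>.
Coefficients: <v, e_1> = -6/sqrt(5), <v, e_2> = 12/sqrt(30), <v, e_3> = 0/sqrt(24).
Square and sum: Σ |<v, e_j>|^2 = 12.
Compute ||v||^2 = v·v = 21.
Deficit = 21 − 12 = 9 ≥ 0, confirming Bessel's inequality. (The deficit equals ||v − Σ <v,e_j> e_j||^2, the squared distance from v to span{e_j}.)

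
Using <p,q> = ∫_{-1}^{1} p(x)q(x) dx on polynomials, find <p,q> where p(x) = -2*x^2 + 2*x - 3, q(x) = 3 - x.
<p,q> = -70/3

Expand the product: p(x)·q(x) = 2*x^3 - 8*x^2 + 9*x - 9.
∫_{-1}^{1} of each monomial x^k gives [2/(k+1) if k even, 0 if k odd]. Integrating term-by-term (or equivalently evaluating the antiderivative F(x) = x^4/2 - 8*x^3/3 + 9*x^2/2 - 9*x at the endpoints):
  F(1) − F(−1) = -20/3 − (50/3) = -70/3.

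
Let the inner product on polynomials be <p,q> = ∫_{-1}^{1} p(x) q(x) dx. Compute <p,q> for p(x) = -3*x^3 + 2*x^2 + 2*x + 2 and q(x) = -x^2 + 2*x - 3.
<p,q> = -268/15

Expand the product: p(x)·q(x) = 3*x^5 - 8*x^4 + 11*x^3 - 4*x^2 - 2*x - 6.
∫_{-1}^{1} of each monomial x^k gives [2/(k+1) if k even, 0 if k odd]. Integrating term-by-term (or equivalently evaluating the antiderivative F(x) = x^6/2 - 8*x^5/5 + 11*x^4/4 - 4*x^3/3 - x^2 - 6*x at the endpoints):
  F(1) − F(−1) = -401/60 − (671/60) = -268/15.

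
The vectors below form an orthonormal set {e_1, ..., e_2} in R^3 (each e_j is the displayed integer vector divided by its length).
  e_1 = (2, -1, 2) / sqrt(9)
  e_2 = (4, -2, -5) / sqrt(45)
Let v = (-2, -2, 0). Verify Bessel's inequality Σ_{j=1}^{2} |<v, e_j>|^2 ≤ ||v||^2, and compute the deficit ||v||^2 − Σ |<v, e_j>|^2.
Σ |<v, e_j>|^2 = 4/5; ||v||^2 = 8; deficit = 36/5

Write each e_j = u_j / sqrt(<u_j, u_j>) where u_j is the displayed integer vector. Then <v, e_j> = <v, u_j> / sqrt(<u_j, u_j>), so |<v, e_j>|^2 = <v, u_j>^2 / <u_j, u_j>.
Coefficients: <v, e_1> = -2/sqrt(9), <v, e_2> = -4/sqrt(45).
Square and sum: Σ |<v, e_j>|^2 = 4/5.
Compute ||v||^2 = v·v = 8.
Deficit = 8 − 4/5 = 36/5 ≥ 0, confirming Bessel's inequality. (The deficit equals ||v − Σ <v,e_j> e_j||^2, the squared distance from v to span{e_j}.)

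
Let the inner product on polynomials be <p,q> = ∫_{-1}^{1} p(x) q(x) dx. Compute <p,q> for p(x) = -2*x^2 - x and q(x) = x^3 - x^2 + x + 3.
<p,q> = -64/15

Expand the product: p(x)·q(x) = -2*x^5 + x^4 - x^3 - 7*x^2 - 3*x.
∫_{-1}^{1} of each monomial x^k gives [2/(k+1) if k even, 0 if k odd]. Integrating term-by-term (or equivalently evaluating the antiderivative F(x) = -x^6/3 + x^5/5 - x^4/4 - 7*x^3/3 - 3*x^2/2 at the endpoints):
  F(1) − F(−1) = -253/60 − (1/20) = -64/15.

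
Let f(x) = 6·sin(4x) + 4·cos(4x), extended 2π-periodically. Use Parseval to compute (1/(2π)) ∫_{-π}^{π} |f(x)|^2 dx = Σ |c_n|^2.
Σ |c_n|^2 = 26

Expand |f|^2 and use orthogonality of {sin(nx), cos(mx)} on [-π, π]:
  ∫_{-π}^{π} sin(nx)^2 dx = π, ∫ cos(mx)^2 dx = π, and cross terms integrate to 0.
So ∫_{-π}^{π} f(x)^2 dx = 6^2 · π + 4^2 · π = (36 + 16)π.
Divide by 2π: (36 + 16)/2 = 26.
By Parseval, this equals Σ |c_n|^2.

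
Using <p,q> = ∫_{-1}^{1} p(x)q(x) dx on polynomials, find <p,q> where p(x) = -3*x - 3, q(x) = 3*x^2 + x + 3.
<p,q> = -26

Expand the product: p(x)·q(x) = -9*x^3 - 12*x^2 - 12*x - 9.
∫_{-1}^{1} of each monomial x^k gives [2/(k+1) if k even, 0 if k odd]. Integrating term-by-term (or equivalently evaluating the antiderivative F(x) = -9*x^4/4 - 4*x^3 - 6*x^2 - 9*x at the endpoints):
  F(1) − F(−1) = -85/4 − (19/4) = -26.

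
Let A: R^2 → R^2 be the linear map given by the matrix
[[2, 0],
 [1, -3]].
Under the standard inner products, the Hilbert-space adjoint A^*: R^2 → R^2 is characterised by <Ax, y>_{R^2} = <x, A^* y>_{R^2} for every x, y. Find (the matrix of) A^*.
A^* = A^T =
[[2, 1],
 [0, -3]]

For real matrices with standard dot products, the defining identity <Ax, y> = <x, A^* y> gives (Ax)^T y = x^T (A^*) y, i.e. x^T A^T y = x^T (A^*) y. Since this holds for all x, y, we must have A^* = A^T. Therefore
A^* =
[[2, 1],
 [0, -3]].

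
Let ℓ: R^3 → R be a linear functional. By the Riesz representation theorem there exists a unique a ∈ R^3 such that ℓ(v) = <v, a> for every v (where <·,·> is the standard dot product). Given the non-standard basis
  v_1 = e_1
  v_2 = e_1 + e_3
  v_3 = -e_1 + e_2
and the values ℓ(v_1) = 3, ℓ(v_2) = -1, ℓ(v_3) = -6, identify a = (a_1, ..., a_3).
a = (3, -3, -4)

Write a = (a_1, ..., a_3) in the standard basis. For each basis vector v_i, ℓ(v_i) = <v_i, a> is a linear equation in the a_j's. Collect the n equations into a matrix system V a = ℓ, where row i of V is v_i (expressed in the standard basis). Since V is invertible (lower-triangular with 1s on the diagonal, up to permutation), solve by back-substitution:
  V =
[[1, 0, 0],
 [1, 0, 1],
 [-1, 1, 0]]
  V a = (3, -1, -6)
Solving gives a = (3, -3, -4).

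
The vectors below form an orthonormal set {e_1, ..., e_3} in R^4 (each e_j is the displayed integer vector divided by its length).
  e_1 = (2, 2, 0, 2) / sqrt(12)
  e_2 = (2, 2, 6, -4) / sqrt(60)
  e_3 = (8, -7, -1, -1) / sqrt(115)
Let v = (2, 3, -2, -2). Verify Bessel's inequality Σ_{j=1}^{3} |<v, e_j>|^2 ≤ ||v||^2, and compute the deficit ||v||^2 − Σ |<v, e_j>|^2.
Σ |<v, e_j>|^2 = 83/23; ||v||^2 = 21; deficit = 400/23

Write each e_j = u_j / sqrt(<u_j, u_j>) where u_j is the displayed integer vector. Then <v, e_j> = <v, u_j> / sqrt(<u_j, u_j>), so |<v, e_j>|^2 = <v, u_j>^2 / <u_j, u_j>.
Coefficients: <v, e_1> = 6/sqrt(12), <v, e_2> = 6/sqrt(60), <v, e_3> = -1/sqrt(115).
Square and sum: Σ |<v, e_j>|^2 = 83/23.
Compute ||v||^2 = v·v = 21.
Deficit = 21 − 83/23 = 400/23 ≥ 0, confirming Bessel's inequality. (The deficit equals ||v − Σ <v,e_j> e_j||^2, the squared distance from v to span{e_j}.)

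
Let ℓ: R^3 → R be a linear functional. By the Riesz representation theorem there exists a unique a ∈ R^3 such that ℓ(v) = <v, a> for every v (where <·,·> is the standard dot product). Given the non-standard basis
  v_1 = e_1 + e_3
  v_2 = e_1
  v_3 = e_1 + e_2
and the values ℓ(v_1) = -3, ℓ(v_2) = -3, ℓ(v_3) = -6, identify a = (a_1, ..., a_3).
a = (-3, -3, 0)

Write a = (a_1, ..., a_3) in the standard basis. For each basis vector v_i, ℓ(v_i) = <v_i, a> is a linear equation in the a_j's. Collect the n equations into a matrix system V a = ℓ, where row i of V is v_i (expressed in the standard basis). Since V is invertible (lower-triangular with 1s on the diagonal, up to permutation), solve by back-substitution:
  V =
[[1, 0, 1],
 [1, 0, 0],
 [1, 1, 0]]
  V a = (-3, -3, -6)
Solving gives a = (-3, -3, 0).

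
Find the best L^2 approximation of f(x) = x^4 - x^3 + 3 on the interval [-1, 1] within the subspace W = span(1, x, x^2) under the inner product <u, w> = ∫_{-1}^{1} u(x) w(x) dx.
g(x) = 6*x^2/7 - 3*x/5 + 102/35

The best approximation g ∈ W is the orthogonal projection of f onto W. Writing g = a_0 + a_1 x + a_2 x^2, the coefficients solve the normal equations G · a = b where
  G_{ij} = <φ_i, φ_j> and b_i = <f, φ_i>, with φ_0 = 1, φ_1 = x, φ_2 = x^2.
G =
  [2, 0, 2/3]
  [0, 2/3, 0]
  [2/3, 0, 2/5],
b = (32/5, -2/5, 16/7).
Solving gives a_0 = 102/35, a_1 = -3/5, a_2 = 6/7, so
  g(x) = 6*x^2/7 - 3*x/5 + 102/35.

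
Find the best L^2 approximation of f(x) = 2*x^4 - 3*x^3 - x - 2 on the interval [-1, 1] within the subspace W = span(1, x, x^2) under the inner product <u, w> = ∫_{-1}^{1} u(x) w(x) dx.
g(x) = 12*x^2/7 - 14*x/5 - 76/35

The best approximation g ∈ W is the orthogonal projection of f onto W. Writing g = a_0 + a_1 x + a_2 x^2, the coefficients solve the normal equations G · a = b where
  G_{ij} = <φ_i, φ_j> and b_i = <f, φ_i>, with φ_0 = 1, φ_1 = x, φ_2 = x^2.
G =
  [2, 0, 2/3]
  [0, 2/3, 0]
  [2/3, 0, 2/5],
b = (-16/5, -28/15, -16/21).
Solving gives a_0 = -76/35, a_1 = -14/5, a_2 = 12/7, so
  g(x) = 12*x^2/7 - 14*x/5 - 76/35.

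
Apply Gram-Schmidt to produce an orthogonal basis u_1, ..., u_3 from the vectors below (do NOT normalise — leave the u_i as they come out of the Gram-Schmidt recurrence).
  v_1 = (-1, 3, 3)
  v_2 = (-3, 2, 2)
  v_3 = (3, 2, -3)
Orthogonal basis:
  u_1 = (-1, 3, 3)
  u_2 = (-42/19, -7/19, -7/19)
  u_3 = (0, 5/2, -5/2)

Apply the Gram-Schmidt recurrence
  u_1 = v_1
  u_i = v_i − Σ_{j<i} ((v_i · u_j) / (u_j · u_j)) · u_j.

Step by step this gives:
  u_1 = (-1, 3, 3)
  u_2 = (-42/19, -7/19, -7/19)
  u_3 = (0, 5/2, -5/2)

Orthogonality check:
  u_2 · u_1 = 0 (should be 0)
  u_3 · u_1 = 0 (should be 0)
  u_3 · u_2 = 0 (should be 0)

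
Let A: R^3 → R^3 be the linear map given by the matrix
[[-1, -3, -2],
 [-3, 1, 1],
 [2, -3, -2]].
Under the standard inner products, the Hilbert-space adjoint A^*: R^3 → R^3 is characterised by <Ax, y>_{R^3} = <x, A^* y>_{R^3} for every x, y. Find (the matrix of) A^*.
A^* = A^T =
[[-1, -3, 2],
 [-3, 1, -3],
 [-2, 1, -2]]

For real matrices with standard dot products, the defining identity <Ax, y> = <x, A^* y> gives (Ax)^T y = x^T (A^*) y, i.e. x^T A^T y = x^T (A^*) y. Since this holds for all x, y, we must have A^* = A^T. Therefore
A^* =
[[-1, -3, 2],
 [-3, 1, -3],
 [-2, 1, -2]].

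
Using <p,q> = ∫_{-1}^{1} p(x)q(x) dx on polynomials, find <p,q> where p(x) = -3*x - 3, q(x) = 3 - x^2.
<p,q> = -16

Expand the product: p(x)·q(x) = 3*x^3 + 3*x^2 - 9*x - 9.
∫_{-1}^{1} of each monomial x^k gives [2/(k+1) if k even, 0 if k odd]. Integrating term-by-term (or equivalently evaluating the antiderivative F(x) = 3*x^4/4 + x^3 - 9*x^2/2 - 9*x at the endpoints):
  F(1) − F(−1) = -47/4 − (17/4) = -16.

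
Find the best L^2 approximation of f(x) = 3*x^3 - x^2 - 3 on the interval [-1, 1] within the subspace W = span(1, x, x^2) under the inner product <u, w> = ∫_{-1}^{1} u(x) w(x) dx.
g(x) = -x^2 + 9*x/5 - 3

The best approximation g ∈ W is the orthogonal projection of f onto W. Writing g = a_0 + a_1 x + a_2 x^2, the coefficients solve the normal equations G · a = b where
  G_{ij} = <φ_i, φ_j> and b_i = <f, φ_i>, with φ_0 = 1, φ_1 = x, φ_2 = x^2.
G =
  [2, 0, 2/3]
  [0, 2/3, 0]
  [2/3, 0, 2/5],
b = (-20/3, 6/5, -12/5).
Solving gives a_0 = -3, a_1 = 9/5, a_2 = -1, so
  g(x) = -x^2 + 9*x/5 - 3.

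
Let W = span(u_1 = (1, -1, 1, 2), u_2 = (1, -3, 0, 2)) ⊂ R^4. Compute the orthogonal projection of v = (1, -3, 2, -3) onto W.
proj_W(v) = (-2/17, -26/17, -16/17, -4/17)

Set up U = [u_1 | ... | u_2] ∈ R^(4×2). The projector onto W = col(U) is P = U (U^T U)^(-1) U^T.
Compute U^T U =
  [7, 8]
  [8, 14],
and U^T v = (0, 4).
Solve U^T U · c = U^T v for the coefficients: c = (-16/17, 14/17). The projection is proj_W(v) = U c.
Check: (v - proj_W(v)) · u_1 = 0  (should be 0).
Check: (v - proj_W(v)) · u_2 = 0  (should be 0).
Result: proj_W(v) = (-2/17, -26/17, -16/17, -4/17).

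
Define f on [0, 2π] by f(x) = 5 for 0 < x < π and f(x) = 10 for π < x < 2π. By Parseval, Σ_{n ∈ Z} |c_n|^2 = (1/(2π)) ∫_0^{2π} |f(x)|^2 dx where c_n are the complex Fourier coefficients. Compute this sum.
Σ |c_n|^2 = 125/2

Parseval equates the L^2 energy of f (normalised by 1/(2π)) with the ℓ^2 sum of its Fourier coefficients: (1/(2π)) ∫_0^{2π} |f|^2 = Σ |c_n|^2.
Compute the left side: (1/(2π)) [∫_0^π 5^2 dx + ∫_π^{2π} 10^2 dx] = (1/(2π)) · (25π + 100π) = (25 + 100)/2 = 125/2.
So Σ_{n ∈ Z} |c_n|^2 = 125/2.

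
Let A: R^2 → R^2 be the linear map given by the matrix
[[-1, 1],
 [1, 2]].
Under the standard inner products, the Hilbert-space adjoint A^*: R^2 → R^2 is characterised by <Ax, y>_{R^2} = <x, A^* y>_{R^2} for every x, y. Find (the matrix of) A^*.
A^* = A^T =
[[-1, 1],
 [1, 2]]

For real matrices with standard dot products, the defining identity <Ax, y> = <x, A^* y> gives (Ax)^T y = x^T (A^*) y, i.e. x^T A^T y = x^T (A^*) y. Since this holds for all x, y, we must have A^* = A^T. Therefore
A^* =
[[-1, 1],
 [1, 2]].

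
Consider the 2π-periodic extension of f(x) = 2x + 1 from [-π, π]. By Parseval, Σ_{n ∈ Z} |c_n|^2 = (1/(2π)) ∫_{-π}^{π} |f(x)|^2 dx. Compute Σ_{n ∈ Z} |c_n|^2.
Σ |c_n|^2 = 4π^2/3 + 1

Expand and integrate term by term over [-π, π]:
  ∫ (2x)^2 dx = 4·(2π^3/3); ∫ 2·2·(1)·x dx = 0 (odd integrand); ∫ 1^2 dx = 1·2π.
So (1/(2π)) ∫_{-π}^{π} (2x + 1)^2 dx = 4π^2/3 + 1 = 4π^2/3 + 1.
Parseval ⇒ Σ |c_n|^2 = 4π^2/3 + 1.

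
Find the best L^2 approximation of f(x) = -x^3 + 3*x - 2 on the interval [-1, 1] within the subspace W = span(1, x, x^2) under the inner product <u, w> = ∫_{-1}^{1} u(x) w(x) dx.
g(x) = 12*x/5 - 2

The best approximation g ∈ W is the orthogonal projection of f onto W. Writing g = a_0 + a_1 x + a_2 x^2, the coefficients solve the normal equations G · a = b where
  G_{ij} = <φ_i, φ_j> and b_i = <f, φ_i>, with φ_0 = 1, φ_1 = x, φ_2 = x^2.
G =
  [2, 0, 2/3]
  [0, 2/3, 0]
  [2/3, 0, 2/5],
b = (-4, 8/5, -4/3).
Solving gives a_0 = -2, a_1 = 12/5, a_2 = 0, so
  g(x) = 12*x/5 - 2.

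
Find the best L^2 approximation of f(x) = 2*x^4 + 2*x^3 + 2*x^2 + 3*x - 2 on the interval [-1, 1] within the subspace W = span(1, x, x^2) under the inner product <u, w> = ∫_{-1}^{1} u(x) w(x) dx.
g(x) = 26*x^2/7 + 21*x/5 - 76/35

The best approximation g ∈ W is the orthogonal projection of f onto W. Writing g = a_0 + a_1 x + a_2 x^2, the coefficients solve the normal equations G · a = b where
  G_{ij} = <φ_i, φ_j> and b_i = <f, φ_i>, with φ_0 = 1, φ_1 = x, φ_2 = x^2.
G =
  [2, 0, 2/3]
  [0, 2/3, 0]
  [2/3, 0, 2/5],
b = (-28/15, 14/5, 4/105).
Solving gives a_0 = -76/35, a_1 = 21/5, a_2 = 26/7, so
  g(x) = 26*x^2/7 + 21*x/5 - 76/35.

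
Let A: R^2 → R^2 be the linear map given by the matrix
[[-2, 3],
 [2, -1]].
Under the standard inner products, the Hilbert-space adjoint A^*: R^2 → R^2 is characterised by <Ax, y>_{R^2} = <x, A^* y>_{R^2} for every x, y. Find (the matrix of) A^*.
A^* = A^T =
[[-2, 2],
 [3, -1]]

For real matrices with standard dot products, the defining identity <Ax, y> = <x, A^* y> gives (Ax)^T y = x^T (A^*) y, i.e. x^T A^T y = x^T (A^*) y. Since this holds for all x, y, we must have A^* = A^T. Therefore
A^* =
[[-2, 2],
 [3, -1]].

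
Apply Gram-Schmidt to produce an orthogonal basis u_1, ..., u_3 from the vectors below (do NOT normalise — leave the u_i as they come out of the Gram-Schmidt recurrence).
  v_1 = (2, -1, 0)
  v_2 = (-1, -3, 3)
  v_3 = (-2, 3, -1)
Orthogonal basis:
  u_1 = (2, -1, 0)
  u_2 = (-7/5, -14/5, 3)
  u_3 = (15/94, 15/47, 35/94)

Apply the Gram-Schmidt recurrence
  u_1 = v_1
  u_i = v_i − Σ_{j<i} ((v_i · u_j) / (u_j · u_j)) · u_j.

Step by step this gives:
  u_1 = (2, -1, 0)
  u_2 = (-7/5, -14/5, 3)
  u_3 = (15/94, 15/47, 35/94)

Orthogonality check:
  u_2 · u_1 = 0 (should be 0)
  u_3 · u_1 = 0 (should be 0)
  u_3 · u_2 = 0 (should be 0)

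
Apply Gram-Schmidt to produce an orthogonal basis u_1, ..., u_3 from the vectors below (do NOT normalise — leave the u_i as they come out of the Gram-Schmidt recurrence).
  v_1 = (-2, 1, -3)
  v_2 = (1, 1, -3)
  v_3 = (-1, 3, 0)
Orthogonal basis:
  u_1 = (-2, 1, -3)
  u_2 = (15/7, 3/7, -9/7)
  u_3 = (0, 27/10, 9/10)

Apply the Gram-Schmidt recurrence
  u_1 = v_1
  u_i = v_i − Σ_{j<i} ((v_i · u_j) / (u_j · u_j)) · u_j.

Step by step this gives:
  u_1 = (-2, 1, -3)
  u_2 = (15/7, 3/7, -9/7)
  u_3 = (0, 27/10, 9/10)

Orthogonality check:
  u_2 · u_1 = 0 (should be 0)
  u_3 · u_1 = 0 (should be 0)
  u_3 · u_2 = 0 (should be 0)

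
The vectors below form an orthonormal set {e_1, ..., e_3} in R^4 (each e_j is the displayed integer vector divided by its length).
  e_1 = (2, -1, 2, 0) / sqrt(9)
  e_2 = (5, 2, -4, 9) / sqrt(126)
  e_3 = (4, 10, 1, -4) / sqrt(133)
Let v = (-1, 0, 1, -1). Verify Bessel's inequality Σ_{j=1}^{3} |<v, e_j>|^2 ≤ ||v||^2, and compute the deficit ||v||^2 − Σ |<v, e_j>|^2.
Σ |<v, e_j>|^2 = 49/19; ||v||^2 = 3; deficit = 8/19

Write each e_j = u_j / sqrt(<u_j, u_j>) where u_j is the displayed integer vector. Then <v, e_j> = <v, u_j> / sqrt(<u_j, u_j>), so |<v, e_j>|^2 = <v, u_j>^2 / <u_j, u_j>.
Coefficients: <v, e_1> = 0/sqrt(9), <v, e_2> = -18/sqrt(126), <v, e_3> = 1/sqrt(133).
Square and sum: Σ |<v, e_j>|^2 = 49/19.
Compute ||v||^2 = v·v = 3.
Deficit = 3 − 49/19 = 8/19 ≥ 0, confirming Bessel's inequality. (The deficit equals ||v − Σ <v,e_j> e_j||^2, the squared distance from v to span{e_j}.)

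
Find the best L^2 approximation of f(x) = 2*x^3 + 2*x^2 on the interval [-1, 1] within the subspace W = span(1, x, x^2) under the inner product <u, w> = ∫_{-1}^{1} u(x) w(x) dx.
g(x) = 2*x^2 + 6*x/5

The best approximation g ∈ W is the orthogonal projection of f onto W. Writing g = a_0 + a_1 x + a_2 x^2, the coefficients solve the normal equations G · a = b where
  G_{ij} = <φ_i, φ_j> and b_i = <f, φ_i>, with φ_0 = 1, φ_1 = x, φ_2 = x^2.
G =
  [2, 0, 2/3]
  [0, 2/3, 0]
  [2/3, 0, 2/5],
b = (4/3, 4/5, 4/5).
Solving gives a_0 = 0, a_1 = 6/5, a_2 = 2, so
  g(x) = 2*x^2 + 6*x/5.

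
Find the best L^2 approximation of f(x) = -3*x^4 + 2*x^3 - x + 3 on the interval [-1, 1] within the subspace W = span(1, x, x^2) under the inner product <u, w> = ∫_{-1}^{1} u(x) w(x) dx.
g(x) = -18*x^2/7 + x/5 + 114/35

The best approximation g ∈ W is the orthogonal projection of f onto W. Writing g = a_0 + a_1 x + a_2 x^2, the coefficients solve the normal equations G · a = b where
  G_{ij} = <φ_i, φ_j> and b_i = <f, φ_i>, with φ_0 = 1, φ_1 = x, φ_2 = x^2.
G =
  [2, 0, 2/3]
  [0, 2/3, 0]
  [2/3, 0, 2/5],
b = (24/5, 2/15, 8/7).
Solving gives a_0 = 114/35, a_1 = 1/5, a_2 = -18/7, so
  g(x) = -18*x^2/7 + x/5 + 114/35.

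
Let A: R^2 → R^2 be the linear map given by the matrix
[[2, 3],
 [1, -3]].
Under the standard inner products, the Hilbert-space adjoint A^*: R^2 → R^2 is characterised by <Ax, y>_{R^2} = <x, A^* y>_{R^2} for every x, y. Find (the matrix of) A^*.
A^* = A^T =
[[2, 1],
 [3, -3]]

For real matrices with standard dot products, the defining identity <Ax, y> = <x, A^* y> gives (Ax)^T y = x^T (A^*) y, i.e. x^T A^T y = x^T (A^*) y. Since this holds for all x, y, we must have A^* = A^T. Therefore
A^* =
[[2, 1],
 [3, -3]].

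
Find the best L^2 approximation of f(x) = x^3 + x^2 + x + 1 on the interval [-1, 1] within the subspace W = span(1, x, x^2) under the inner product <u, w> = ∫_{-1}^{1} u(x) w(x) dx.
g(x) = x^2 + 8*x/5 + 1

The best approximation g ∈ W is the orthogonal projection of f onto W. Writing g = a_0 + a_1 x + a_2 x^2, the coefficients solve the normal equations G · a = b where
  G_{ij} = <φ_i, φ_j> and b_i = <f, φ_i>, with φ_0 = 1, φ_1 = x, φ_2 = x^2.
G =
  [2, 0, 2/3]
  [0, 2/3, 0]
  [2/3, 0, 2/5],
b = (8/3, 16/15, 16/15).
Solving gives a_0 = 1, a_1 = 8/5, a_2 = 1, so
  g(x) = x^2 + 8*x/5 + 1.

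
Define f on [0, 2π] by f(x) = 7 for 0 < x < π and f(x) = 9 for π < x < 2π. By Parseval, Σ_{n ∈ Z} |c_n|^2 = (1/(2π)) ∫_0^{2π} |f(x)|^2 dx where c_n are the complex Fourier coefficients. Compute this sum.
Σ |c_n|^2 = 65

Parseval equates the L^2 energy of f (normalised by 1/(2π)) with the ℓ^2 sum of its Fourier coefficients: (1/(2π)) ∫_0^{2π} |f|^2 = Σ |c_n|^2.
Compute the left side: (1/(2π)) [∫_0^π 7^2 dx + ∫_π^{2π} 9^2 dx] = (1/(2π)) · (49π + 81π) = (49 + 81)/2 = 65.
So Σ_{n ∈ Z} |c_n|^2 = 65.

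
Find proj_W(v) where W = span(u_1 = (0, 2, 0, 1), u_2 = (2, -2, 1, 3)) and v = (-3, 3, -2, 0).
proj_W(v) = (-128/89, 316/89, -64/89, -98/89)

Set up U = [u_1 | ... | u_2] ∈ R^(4×2). The projector onto W = col(U) is P = U (U^T U)^(-1) U^T.
Compute U^T U =
  [5, -1]
  [-1, 18],
and U^T v = (6, -14).
Solve U^T U · c = U^T v for the coefficients: c = (94/89, -64/89). The projection is proj_W(v) = U c.
Check: (v - proj_W(v)) · u_1 = 0  (should be 0).
Check: (v - proj_W(v)) · u_2 = 0  (should be 0).
Result: proj_W(v) = (-128/89, 316/89, -64/89, -98/89).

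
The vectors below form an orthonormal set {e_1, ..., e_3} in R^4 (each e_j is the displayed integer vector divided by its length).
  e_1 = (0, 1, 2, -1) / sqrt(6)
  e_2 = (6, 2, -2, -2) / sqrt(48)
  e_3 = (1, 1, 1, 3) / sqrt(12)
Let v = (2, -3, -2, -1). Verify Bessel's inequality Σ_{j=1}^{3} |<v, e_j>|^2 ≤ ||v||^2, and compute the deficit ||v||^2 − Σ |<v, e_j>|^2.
Σ |<v, e_j>|^2 = 12; ||v||^2 = 18; deficit = 6

Write each e_j = u_j / sqrt(<u_j, u_j>) where u_j is the displayed integer vector. Then <v, e_j> = <v, u_j> / sqrt(<u_j, u_j>), so |<v, e_j>|^2 = <v, u_j>^2 / <u_j, u_j>.
Coefficients: <v, e_1> = -6/sqrt(6), <v, e_2> = 12/sqrt(48), <v, e_3> = -6/sqrt(12).
Square and sum: Σ |<v, e_j>|^2 = 12.
Compute ||v||^2 = v·v = 18.
Deficit = 18 − 12 = 6 ≥ 0, confirming Bessel's inequality. (The deficit equals ||v − Σ <v,e_j> e_j||^2, the squared distance from v to span{e_j}.)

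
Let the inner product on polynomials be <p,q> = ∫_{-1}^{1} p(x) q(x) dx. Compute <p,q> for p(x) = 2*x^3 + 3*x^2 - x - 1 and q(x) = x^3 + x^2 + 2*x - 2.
<p,q> = 34/35

Expand the product: p(x)·q(x) = 2*x^6 + 5*x^5 + 6*x^4 - 9*x^2 + 2.
∫_{-1}^{1} of each monomial x^k gives [2/(k+1) if k even, 0 if k odd]. Integrating term-by-term (or equivalently evaluating the antiderivative F(x) = 2*x^7/7 + 5*x^6/6 + 6*x^5/5 - 3*x^3 + 2*x at the endpoints):
  F(1) − F(−1) = 277/210 − (73/210) = 34/35.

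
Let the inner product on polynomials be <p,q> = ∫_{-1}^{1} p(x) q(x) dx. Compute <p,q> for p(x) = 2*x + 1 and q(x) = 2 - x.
<p,q> = 8/3

Expand the product: p(x)·q(x) = -2*x^2 + 3*x + 2.
∫_{-1}^{1} of each monomial x^k gives [2/(k+1) if k even, 0 if k odd]. Integrating term-by-term (or equivalently evaluating the antiderivative F(x) = -2*x^3/3 + 3*x^2/2 + 2*x at the endpoints):
  F(1) − F(−1) = 17/6 − (1/6) = 8/3.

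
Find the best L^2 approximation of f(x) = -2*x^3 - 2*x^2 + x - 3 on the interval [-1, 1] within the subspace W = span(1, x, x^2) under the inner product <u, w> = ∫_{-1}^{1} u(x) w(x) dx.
g(x) = -2*x^2 - x/5 - 3

The best approximation g ∈ W is the orthogonal projection of f onto W. Writing g = a_0 + a_1 x + a_2 x^2, the coefficients solve the normal equations G · a = b where
  G_{ij} = <φ_i, φ_j> and b_i = <f, φ_i>, with φ_0 = 1, φ_1 = x, φ_2 = x^2.
G =
  [2, 0, 2/3]
  [0, 2/3, 0]
  [2/3, 0, 2/5],
b = (-22/3, -2/15, -14/5).
Solving gives a_0 = -3, a_1 = -1/5, a_2 = -2, so
  g(x) = -2*x^2 - x/5 - 3.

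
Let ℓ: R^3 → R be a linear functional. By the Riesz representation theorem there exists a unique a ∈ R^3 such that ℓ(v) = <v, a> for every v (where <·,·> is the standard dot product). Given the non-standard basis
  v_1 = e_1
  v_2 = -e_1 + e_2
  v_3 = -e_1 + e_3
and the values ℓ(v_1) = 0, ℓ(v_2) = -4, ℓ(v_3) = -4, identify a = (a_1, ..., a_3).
a = (0, -4, -4)

Write a = (a_1, ..., a_3) in the standard basis. For each basis vector v_i, ℓ(v_i) = <v_i, a> is a linear equation in the a_j's. Collect the n equations into a matrix system V a = ℓ, where row i of V is v_i (expressed in the standard basis). Since V is invertible (lower-triangular with 1s on the diagonal, up to permutation), solve by back-substitution:
  V =
[[1, 0, 0],
 [-1, 1, 0],
 [-1, 0, 1]]
  V a = (0, -4, -4)
Solving gives a = (0, -4, -4).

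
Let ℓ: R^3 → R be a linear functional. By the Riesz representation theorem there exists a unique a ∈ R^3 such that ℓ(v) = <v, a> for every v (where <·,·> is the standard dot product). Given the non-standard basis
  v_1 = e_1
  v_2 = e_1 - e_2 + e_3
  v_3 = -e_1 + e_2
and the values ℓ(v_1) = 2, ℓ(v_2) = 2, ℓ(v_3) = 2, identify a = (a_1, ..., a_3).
a = (2, 4, 4)

Write a = (a_1, ..., a_3) in the standard basis. For each basis vector v_i, ℓ(v_i) = <v_i, a> is a linear equation in the a_j's. Collect the n equations into a matrix system V a = ℓ, where row i of V is v_i (expressed in the standard basis). Since V is invertible (lower-triangular with 1s on the diagonal, up to permutation), solve by back-substitution:
  V =
[[1, 0, 0],
 [1, -1, 1],
 [-1, 1, 0]]
  V a = (2, 2, 2)
Solving gives a = (2, 4, 4).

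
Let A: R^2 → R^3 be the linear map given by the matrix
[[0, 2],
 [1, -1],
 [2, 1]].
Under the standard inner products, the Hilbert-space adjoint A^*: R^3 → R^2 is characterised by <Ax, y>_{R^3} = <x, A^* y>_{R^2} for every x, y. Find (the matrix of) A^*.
A^* = A^T =
[[0, 1, 2],
 [2, -1, 1]]

For real matrices with standard dot products, the defining identity <Ax, y> = <x, A^* y> gives (Ax)^T y = x^T (A^*) y, i.e. x^T A^T y = x^T (A^*) y. Since this holds for all x, y, we must have A^* = A^T. Therefore
A^* =
[[0, 1, 2],
 [2, -1, 1]].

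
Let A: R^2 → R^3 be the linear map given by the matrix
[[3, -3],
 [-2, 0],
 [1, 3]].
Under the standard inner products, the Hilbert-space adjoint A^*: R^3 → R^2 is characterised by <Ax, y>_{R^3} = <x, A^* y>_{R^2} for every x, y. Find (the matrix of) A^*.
A^* = A^T =
[[3, -2, 1],
 [-3, 0, 3]]

For real matrices with standard dot products, the defining identity <Ax, y> = <x, A^* y> gives (Ax)^T y = x^T (A^*) y, i.e. x^T A^T y = x^T (A^*) y. Since this holds for all x, y, we must have A^* = A^T. Therefore
A^* =
[[3, -2, 1],
 [-3, 0, 3]].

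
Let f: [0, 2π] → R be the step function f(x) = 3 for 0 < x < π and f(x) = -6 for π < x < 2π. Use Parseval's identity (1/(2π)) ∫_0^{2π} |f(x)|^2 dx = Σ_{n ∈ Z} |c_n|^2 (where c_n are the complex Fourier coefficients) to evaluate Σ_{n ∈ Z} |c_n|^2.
Σ |c_n|^2 = 45/2

Parseval equates the L^2 energy of f (normalised by 1/(2π)) with the ℓ^2 sum of its Fourier coefficients: (1/(2π)) ∫_0^{2π} |f|^2 = Σ |c_n|^2.
Compute the left side: (1/(2π)) [∫_0^π 3^2 dx + ∫_π^{2π} (-6)^2 dx] = (1/(2π)) · (9π + 36π) = (9 + 36)/2 = 45/2.
So Σ_{n ∈ Z} |c_n|^2 = 45/2.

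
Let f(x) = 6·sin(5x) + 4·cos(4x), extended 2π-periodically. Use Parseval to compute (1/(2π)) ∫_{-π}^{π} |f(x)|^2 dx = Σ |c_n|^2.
Σ |c_n|^2 = 26

Expand |f|^2 and use orthogonality of {sin(nx), cos(mx)} on [-π, π]:
  ∫_{-π}^{π} sin(nx)^2 dx = π, ∫ cos(mx)^2 dx = π, and cross terms integrate to 0.
So ∫_{-π}^{π} f(x)^2 dx = 6^2 · π + 4^2 · π = (36 + 16)π.
Divide by 2π: (36 + 16)/2 = 26.
By Parseval, this equals Σ |c_n|^2.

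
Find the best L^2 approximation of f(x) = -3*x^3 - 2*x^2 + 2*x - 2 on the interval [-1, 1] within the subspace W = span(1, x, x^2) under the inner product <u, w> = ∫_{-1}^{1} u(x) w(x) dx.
g(x) = -2*x^2 + x/5 - 2

The best approximation g ∈ W is the orthogonal projection of f onto W. Writing g = a_0 + a_1 x + a_2 x^2, the coefficients solve the normal equations G · a = b where
  G_{ij} = <φ_i, φ_j> and b_i = <f, φ_i>, with φ_0 = 1, φ_1 = x, φ_2 = x^2.
G =
  [2, 0, 2/3]
  [0, 2/3, 0]
  [2/3, 0, 2/5],
b = (-16/3, 2/15, -32/15).
Solving gives a_0 = -2, a_1 = 1/5, a_2 = -2, so
  g(x) = -2*x^2 + x/5 - 2.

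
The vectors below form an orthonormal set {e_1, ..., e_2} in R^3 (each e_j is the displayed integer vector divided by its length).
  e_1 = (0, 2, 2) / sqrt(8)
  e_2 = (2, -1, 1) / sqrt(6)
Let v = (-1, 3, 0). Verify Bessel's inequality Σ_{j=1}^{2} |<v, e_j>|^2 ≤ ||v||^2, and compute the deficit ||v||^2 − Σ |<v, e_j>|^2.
Σ |<v, e_j>|^2 = 26/3; ||v||^2 = 10; deficit = 4/3

Write each e_j = u_j / sqrt(<u_j, u_j>) where u_j is the displayed integer vector. Then <v, e_j> = <v, u_j> / sqrt(<u_j, u_j>), so |<v, e_j>|^2 = <v, u_j>^2 / <u_j, u_j>.
Coefficients: <v, e_1> = 6/sqrt(8), <v, e_2> = -5/sqrt(6).
Square and sum: Σ |<v, e_j>|^2 = 26/3.
Compute ||v||^2 = v·v = 10.
Deficit = 10 − 26/3 = 4/3 ≥ 0, confirming Bessel's inequality. (The deficit equals ||v − Σ <v,e_j> e_j||^2, the squared distance from v to span{e_j}.)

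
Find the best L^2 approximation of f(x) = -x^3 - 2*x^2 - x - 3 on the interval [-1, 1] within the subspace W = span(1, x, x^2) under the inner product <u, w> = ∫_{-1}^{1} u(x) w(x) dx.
g(x) = -2*x^2 - 8*x/5 - 3

The best approximation g ∈ W is the orthogonal projection of f onto W. Writing g = a_0 + a_1 x + a_2 x^2, the coefficients solve the normal equations G · a = b where
  G_{ij} = <φ_i, φ_j> and b_i = <f, φ_i>, with φ_0 = 1, φ_1 = x, φ_2 = x^2.
G =
  [2, 0, 2/3]
  [0, 2/3, 0]
  [2/3, 0, 2/5],
b = (-22/3, -16/15, -14/5).
Solving gives a_0 = -3, a_1 = -8/5, a_2 = -2, so
  g(x) = -2*x^2 - 8*x/5 - 3.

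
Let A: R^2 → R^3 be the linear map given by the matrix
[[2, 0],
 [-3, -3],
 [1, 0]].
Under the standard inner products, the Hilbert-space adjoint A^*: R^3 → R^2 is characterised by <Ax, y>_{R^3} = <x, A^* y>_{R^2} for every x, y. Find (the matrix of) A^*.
A^* = A^T =
[[2, -3, 1],
 [0, -3, 0]]

For real matrices with standard dot products, the defining identity <Ax, y> = <x, A^* y> gives (Ax)^T y = x^T (A^*) y, i.e. x^T A^T y = x^T (A^*) y. Since this holds for all x, y, we must have A^* = A^T. Therefore
A^* =
[[2, -3, 1],
 [0, -3, 0]].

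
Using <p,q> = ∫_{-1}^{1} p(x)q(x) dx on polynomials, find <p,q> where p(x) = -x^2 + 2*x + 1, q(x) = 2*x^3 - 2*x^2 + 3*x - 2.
<p,q> = 12/5

Expand the product: p(x)·q(x) = -2*x^5 + 6*x^4 - 5*x^3 + 6*x^2 - x - 2.
∫_{-1}^{1} of each monomial x^k gives [2/(k+1) if k even, 0 if k odd]. Integrating term-by-term (or equivalently evaluating the antiderivative F(x) = -x^6/3 + 6*x^5/5 - 5*x^4/4 + 2*x^3 - x^2/2 - 2*x at the endpoints):
  F(1) − F(−1) = -53/60 − (-197/60) = 12/5.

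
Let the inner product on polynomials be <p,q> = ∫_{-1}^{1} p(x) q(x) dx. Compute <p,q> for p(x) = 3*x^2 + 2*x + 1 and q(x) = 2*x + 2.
<p,q> = 32/3

Expand the product: p(x)·q(x) = 6*x^3 + 10*x^2 + 6*x + 2.
∫_{-1}^{1} of each monomial x^k gives [2/(k+1) if k even, 0 if k odd]. Integrating term-by-term (or equivalently evaluating the antiderivative F(x) = 3*x^4/2 + 10*x^3/3 + 3*x^2 + 2*x at the endpoints):
  F(1) − F(−1) = 59/6 − (-5/6) = 32/3.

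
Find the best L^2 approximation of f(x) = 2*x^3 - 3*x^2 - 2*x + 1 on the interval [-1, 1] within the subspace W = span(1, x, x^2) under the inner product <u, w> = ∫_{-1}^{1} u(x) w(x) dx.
g(x) = -3*x^2 - 4*x/5 + 1

The best approximation g ∈ W is the orthogonal projection of f onto W. Writing g = a_0 + a_1 x + a_2 x^2, the coefficients solve the normal equations G · a = b where
  G_{ij} = <φ_i, φ_j> and b_i = <f, φ_i>, with φ_0 = 1, φ_1 = x, φ_2 = x^2.
G =
  [2, 0, 2/3]
  [0, 2/3, 0]
  [2/3, 0, 2/5],
b = (0, -8/15, -8/15).
Solving gives a_0 = 1, a_1 = -4/5, a_2 = -3, so
  g(x) = -3*x^2 - 4*x/5 + 1.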